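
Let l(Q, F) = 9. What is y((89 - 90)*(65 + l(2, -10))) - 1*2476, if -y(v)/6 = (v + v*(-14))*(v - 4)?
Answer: 447740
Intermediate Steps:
y(v) = 78*v*(-4 + v) (y(v) = -6*(v + v*(-14))*(v - 4) = -6*(v - 14*v)*(-4 + v) = -6*(-13*v)*(-4 + v) = -(-78)*v*(-4 + v) = 78*v*(-4 + v))
y((89 - 90)*(65 + l(2, -10))) - 1*2476 = 78*((89 - 90)*(65 + 9))*(-4 + (89 - 90)*(65 + 9)) - 1*2476 = 78*(-1*74)*(-4 - 1*74) - 2476 = 78*(-74)*(-4 - 74) - 2476 = 78*(-74)*(-78) - 2476 = 450216 - 2476 = 447740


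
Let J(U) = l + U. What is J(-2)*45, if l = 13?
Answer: 495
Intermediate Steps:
J(U) = 13 + U
J(-2)*45 = (13 - 2)*45 = 11*45 = 495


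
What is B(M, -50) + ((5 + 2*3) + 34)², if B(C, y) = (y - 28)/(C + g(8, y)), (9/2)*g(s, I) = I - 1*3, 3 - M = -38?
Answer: 531873/263 ≈ 2022.3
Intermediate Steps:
M = 41 (M = 3 - 1*(-38) = 3 + 38 = 41)
g(s, I) = -⅔ + 2*I/9 (g(s, I) = 2*(I - 1*3)/9 = 2*(I - 3)/9 = 2*(-3 + I)/9 = -⅔ + 2*I/9)
B(C, y) = (-28 + y)/(-⅔ + C + 2*y/9) (B(C, y) = (y - 28)/(C + (-⅔ + 2*y/9)) = (-28 + y)/(-⅔ + C + 2*y/9))
B(M, -50) + ((5 + 2*3) + 34)² = 9*(-28 - 50)/(-6 + 2*(-50) + 9*41) + ((5 + 2*3) + 34)² = 9*(-78)/(-6 - 100 + 369) + ((5 + 6) + 34)² = 9*(-78)/263 + (11 + 34)² = 9*(1/263)*(-78) + 45² = -702/263 + 2025 = 531873/263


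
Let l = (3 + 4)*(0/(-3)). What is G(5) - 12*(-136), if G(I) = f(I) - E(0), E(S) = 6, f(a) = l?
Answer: 1626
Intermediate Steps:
l = 0 (l = 7*(0*(-⅓)) = 7*0 = 0)
f(a) = 0
G(I) = -6 (G(I) = 0 - 1*6 = 0 - 6 = -6)
G(5) - 12*(-136) = -6 - 12*(-136) = -6 + 1632 = 1626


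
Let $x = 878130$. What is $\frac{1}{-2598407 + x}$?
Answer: $- \frac{1}{1720277} \approx -5.813 \cdot 10^{-7}$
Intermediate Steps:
$\frac{1}{-2598407 + x} = \frac{1}{-2598407 + 878130} = \frac{1}{-1720277} = - \frac{1}{1720277}$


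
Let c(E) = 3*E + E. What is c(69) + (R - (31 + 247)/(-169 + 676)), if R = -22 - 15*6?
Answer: 82870/507 ≈ 163.45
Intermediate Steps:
c(E) = 4*E
R = -112 (R = -22 - 90 = -112)
c(69) + (R - (31 + 247)/(-169 + 676)) = 4*69 + (-112 - (31 + 247)/(-169 + 676)) = 276 + (-112 - 278/507) = 276 - 57062/507 = 82870/507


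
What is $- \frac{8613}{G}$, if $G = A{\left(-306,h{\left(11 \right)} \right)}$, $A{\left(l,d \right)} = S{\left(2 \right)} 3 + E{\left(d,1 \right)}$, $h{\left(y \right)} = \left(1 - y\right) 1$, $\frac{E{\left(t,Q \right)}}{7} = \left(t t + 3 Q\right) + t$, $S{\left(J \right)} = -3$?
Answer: $- \frac{2871}{214} \approx -13.416$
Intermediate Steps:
$E{\left(t,Q \right)} = 7 t + 7 t^{2} + 21 Q$ ($E{\left(t,Q \right)} = 7 \left(\left(t t + 3 Q\right) + t\right) = 7 \left(\left(t^{2} + 3 Q\right) + t\right) = 7 \left(t + t^{2} + 3 Q\right) = 7 t + 7 t^{2} + 21 Q$)
$h{\left(y \right)} = 1 - y$
$A{\left(l,d \right)} = 12 + 7 d + 7 d^{2}$ ($A{\left(l,d \right)} = \left(-3\right) 3 + \left(7 d + 7 d^{2} + 21 \cdot 1\right) = -9 + \left(7 d + 7 d^{2} + 21\right) = -9 + \left(21 + 7 d + 7 d^{2}\right) = 12 + 7 d + 7 d^{2}$)
$G = 642$ ($G = 12 + 7 \left(1 - 11\right) + 7 \left(1 - 11\right)^{2} = 12 + 7 \left(-10\right) + 7 \left(-10\right)^{2} = 12 - 70 + 7 \cdot 100 = 12 - 70 + 700 = 642$)
$- \frac{8613}{G} = - \frac{8613}{642} = \left(-8613\right) \frac{1}{642} = - \frac{2871}{214}$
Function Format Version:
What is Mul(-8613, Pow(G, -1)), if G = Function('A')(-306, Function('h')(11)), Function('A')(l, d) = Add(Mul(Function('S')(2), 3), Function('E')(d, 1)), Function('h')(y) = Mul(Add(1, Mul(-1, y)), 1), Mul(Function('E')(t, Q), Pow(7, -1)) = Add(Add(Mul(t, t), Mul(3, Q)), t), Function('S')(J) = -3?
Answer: Rational(-2871, 214) ≈ -13.416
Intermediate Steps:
Function('E')(t, Q) = Add(Mul(7, t), Mul(7, Pow(t, 2)), Mul(21, Q)) (Function('E')(t, Q) = Mul(7, Add(Add(Mul(t, t), Mul(3, Q)), t)) = Mul(7, Add(Add(Pow(t, 2), Mul(3, Q)), t)) = Mul(7, Add(t, Pow(t, 2), Mul(3, Q))) = Add(Mul(7, t), Mul(7, Pow(t, 2)), Mul(21, Q)))
Function('h')(y) = Add(1, Mul(-1, y))
Function('A')(l, d) = Add(12, Mul(7, d), Mul(7, Pow(d, 2))) (Function('A')(l, d) = Add(Mul(-3, 3), Add(Mul(7, d), Mul(7, Pow(d, 2)), Mul(21, 1))) = Add(-9, Add(Mul(7, d), Mul(7, Pow(d, 2)), 21)) = Add(-9, Add(21, Mul(7, d), Mul(7, Pow(d, 2)))) = Add(12, Mul(7, d), Mul(7, Pow(d, 2))))
G = 642 (G = Add(12, Mul(7, Add(1, Mul(-1, 11))), Mul(7, Pow(Add(1, Mul(-1, 11)), 2))) = Add(12, Mul(7, Add(1, -11)), Mul(7, Pow(Add(1, -11), 2))) = Add(12, Mul(7, -10), Mul(7, Pow(-10, 2))) = Add(12, -70, Mul(7, 100)) = Add(12, -70, 700) = 642)
Mul(-8613, Pow(G, -1)) = Mul(-8613, Pow(642, -1)) = Mul(-8613, Rational(1, 642)) = Rational(-2871, 214)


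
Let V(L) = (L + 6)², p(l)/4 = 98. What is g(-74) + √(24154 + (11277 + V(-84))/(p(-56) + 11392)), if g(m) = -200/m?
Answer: 100/37 + √93174810418/1964 ≈ 158.12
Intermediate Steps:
p(l) = 392 (p(l) = 4*98 = 392)
V(L) = (6 + L)²
g(-74) + √(24154 + (11277 + V(-84))/(p(-56) + 11392)) = -200/(-74) + √(24154 + (11277 + (6 - 84)²)/(392 + 11392)) = -200*(-1/74) + √(24154 + (11277 + (-78)²)/11784) = 100/37 + √(24154 + (11277 + 6084)*(1/11784)) = 100/37 + √(24154 + 17361*(1/11784)) = 100/37 + √(24154 + 5787/3928) = 100/37 + √(94882699/3928) = 100/37 + √93174810418/1964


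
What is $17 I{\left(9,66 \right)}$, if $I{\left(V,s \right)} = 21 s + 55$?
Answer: $24497$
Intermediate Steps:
$I{\left(V,s \right)} = 55 + 21 s$
$17 I{\left(9,66 \right)} = 17 \left(55 + 21 \cdot 66\right) = 17 \left(55 + 1386\right) = 17 \cdot 1441 = 24497$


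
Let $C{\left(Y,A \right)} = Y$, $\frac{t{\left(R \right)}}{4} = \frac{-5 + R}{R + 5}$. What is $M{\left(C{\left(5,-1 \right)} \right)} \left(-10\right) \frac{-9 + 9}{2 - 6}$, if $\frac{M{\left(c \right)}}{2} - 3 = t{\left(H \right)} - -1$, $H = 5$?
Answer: $0$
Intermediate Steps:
$t{\left(R \right)} = \frac{4 \left(-5 + R\right)}{5 + R}$ ($t{\left(R \right)} = 4 \frac{-5 + R}{R + 5} = 4 \frac{-5 + R}{5 + R} = \frac{4 \left(-5 + R\right)}{5 + R}$)
$M{\left(c \right)} = 8$ ($M{\left(c \right)} = 6 + 2 \left(\frac{4 \left(-5 + 5\right)}{5 + 5} - -1\right) = 6 + 2 \left(4 \cdot \frac{1}{10} \cdot 0 + 1\right) = 6 + 2 \left(0 + 1\right) = 6 + 2 \cdot 1 = 6 + 2 = 8$)
$M{\left(C{\left(5,-1 \right)} \right)} \left(-10\right) \frac{-9 + 9}{2 - 6} = 8 \left(-10\right) \frac{-9 + 9}{2 - 6} = - 80 \frac{0}{-4} = - 80 \cdot 0 \left(- \frac{1}{4}\right) = \left(-80\right) 0 = 0$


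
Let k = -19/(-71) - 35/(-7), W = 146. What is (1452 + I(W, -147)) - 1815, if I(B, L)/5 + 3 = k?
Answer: -24968/71 ≈ -351.66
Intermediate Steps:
k = 374/71 (k = -19*(-1/71) - 35*(-1/7) = 19/71 + 5 = 374/71 ≈ 5.2676)
I(B, L) = 805/71 (I(B, L) = -15 + 5*(374/71) = -15 + 1870/71 = 805/71)
(1452 + I(W, -147)) - 1815 = (1452 + 805/71) - 1815 = 103897/71 - 1815 = -24968/71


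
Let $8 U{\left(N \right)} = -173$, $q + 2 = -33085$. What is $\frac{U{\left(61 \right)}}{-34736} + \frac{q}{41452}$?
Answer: $- \frac{2296827265}{2879753344} \approx -0.79758$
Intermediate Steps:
$q = -33087$ ($q = -2 - 33085 = -33087$)
$U{\left(N \right)} = - \frac{173}{8}$ ($U{\left(N \right)} = \frac{1}{8} \left(-173\right) = - \frac{173}{8}$)
$\frac{U{\left(61 \right)}}{-34736} + \frac{q}{41452} = - \frac{173}{8 \left(-34736\right)} - \frac{33087}{41452} = \left(- \frac{173}{8}\right) \left(- \frac{1}{34736}\right) - \frac{33087}{41452} = \frac{173}{277888} - \frac{33087}{41452} = - \frac{2296827265}{2879753344}$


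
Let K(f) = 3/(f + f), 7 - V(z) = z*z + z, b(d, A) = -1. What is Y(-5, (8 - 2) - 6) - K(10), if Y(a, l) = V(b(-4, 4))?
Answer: 137/20 ≈ 6.8500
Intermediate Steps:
V(z) = 7 - z - z² (V(z) = 7 - (z*z + z) = 7 - (z² + z) = 7 - (z + z²) = 7 + (-z - z²) = 7 - z - z²)
K(f) = 3/(2*f) (K(f) = 3/((2*f)) = 3*(1/(2*f)) = 3/(2*f))
Y(a, l) = 7 (Y(a, l) = 7 - 1*(-1) - 1*(-1)² = 7 + 1 - 1*1 = 7 + 1 - 1 = 7)
Y(-5, (8 - 2) - 6) - K(10) = 7 - 3/(2*10) = 7 - 1*3/20 = 7 - 3/20 = 137/20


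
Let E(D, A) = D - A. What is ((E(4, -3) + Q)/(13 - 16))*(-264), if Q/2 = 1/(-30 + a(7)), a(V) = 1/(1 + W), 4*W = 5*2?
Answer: 7931/13 ≈ 610.08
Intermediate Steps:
W = 5/2 (W = (5*2)/4 = (1/4)*10 = 5/2 ≈ 2.5000)
a(V) = 2/7 (a(V) = 1/(1 + 5/2) = 1/(7/2) = 2/7)
Q = -7/104 (Q = 2/(-30 + 2/7) = 2/(-208/7) = 2*(-7/208) = -7/104 ≈ -0.067308)
((E(4, -3) + Q)/(13 - 16))*(-264) = (((4 - 1*(-3)) - 7/104)/(13 - 16))*(-264) = (((4 + 3) - 7/104)/(-3))*(-264) = ((7 - 7/104)*(-1/3))*(-264) = ((721/104)*(-1/3))*(-264) = -721/312*(-264) = 7931/13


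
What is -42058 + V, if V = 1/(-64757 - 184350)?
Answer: -10476942207/249107 ≈ -42058.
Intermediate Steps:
V = -1/249107 (V = 1/(-249107) = -1/249107 ≈ -4.0143e-6)
-42058 + V = -42058 - 1/249107 = -10476942207/249107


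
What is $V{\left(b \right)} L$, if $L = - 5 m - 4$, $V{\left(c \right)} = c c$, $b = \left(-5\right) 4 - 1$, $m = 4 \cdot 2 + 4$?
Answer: $-28224$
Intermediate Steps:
$m = 12$ ($m = 8 + 4 = 12$)
$b = -21$ ($b = -20 - 1 = -21$)
$V{\left(c \right)} = c^{2}$
$L = -64$ ($L = \left(-5\right) 12 - 4 = -60 - 4 = -64$)
$V{\left(b \right)} L = \left(-21\right)^{2} \left(-64\right) = 441 \left(-64\right) = -28224$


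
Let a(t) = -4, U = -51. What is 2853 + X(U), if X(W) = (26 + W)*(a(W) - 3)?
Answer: 3028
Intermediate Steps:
X(W) = -182 - 7*W (X(W) = (26 + W)*(-4 - 3) = (26 + W)*(-7) = -182 - 7*W)
2853 + X(U) = 2853 + (-182 - 7*(-51)) = 2853 + (-182 + 357) = 2853 + 175 = 3028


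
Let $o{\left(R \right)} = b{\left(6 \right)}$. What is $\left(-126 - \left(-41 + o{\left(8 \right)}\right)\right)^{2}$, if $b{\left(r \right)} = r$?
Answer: $8281$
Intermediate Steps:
$o{\left(R \right)} = 6$
$\left(-126 - \left(-41 + o{\left(8 \right)}\right)\right)^{2} = \left(-126 + \left(41 - 6\right)\right)^{2} = \left(-126 + 35\right)^{2} = \left(-91\right)^{2} = 8281$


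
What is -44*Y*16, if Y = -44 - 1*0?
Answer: 30976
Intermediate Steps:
Y = -44 (Y = -44 + 0 = -44)
-44*Y*16 = -44*(-44)*16 = 1936*16 = 30976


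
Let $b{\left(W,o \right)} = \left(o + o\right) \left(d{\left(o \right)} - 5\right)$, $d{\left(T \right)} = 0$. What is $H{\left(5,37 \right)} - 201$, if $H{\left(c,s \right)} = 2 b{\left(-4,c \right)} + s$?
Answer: $-264$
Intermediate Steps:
$b{\left(W,o \right)} = - 10 o$ ($b{\left(W,o \right)} = \left(o + o\right) \left(0 - 5\right) = 2 o \left(-5\right) = - 10 o$)
$H{\left(c,s \right)} = s - 20 c$ ($H{\left(c,s \right)} = 2 \left(- 10 c\right) + s = - 20 c + s = s - 20 c$)
$H{\left(5,37 \right)} - 201 = \left(37 - 100\right) - 201 = -63 - 201 = -264$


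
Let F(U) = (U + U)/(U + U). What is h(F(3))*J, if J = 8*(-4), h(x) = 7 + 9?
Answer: -512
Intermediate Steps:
F(U) = 1 (F(U) = (2*U)/((2*U)) = (2*U)*(1/(2*U)) = 1)
h(x) = 16
J = -32
h(F(3))*J = 16*(-32) = -512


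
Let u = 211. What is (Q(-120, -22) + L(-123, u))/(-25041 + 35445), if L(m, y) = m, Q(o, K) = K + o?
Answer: -265/10404 ≈ -0.025471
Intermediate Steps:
(Q(-120, -22) + L(-123, u))/(-25041 + 35445) = ((-22 - 120) - 123)/(-25041 + 35445) = (-142 - 123)/10404 = -265*1/10404 = -265/10404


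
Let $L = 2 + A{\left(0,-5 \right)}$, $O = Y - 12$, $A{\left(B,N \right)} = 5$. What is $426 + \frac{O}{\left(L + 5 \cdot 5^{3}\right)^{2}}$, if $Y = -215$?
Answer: $\frac{170154397}{399424} \approx 426.0$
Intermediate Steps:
$O = -227$ ($O = -215 - 12 = -227$)
$L = 7$ ($L = 2 + 5 = 7$)
$426 + \frac{O}{\left(L + 5 \cdot 5^{3}\right)^{2}} = 426 + \frac{1}{\left(7 + 5 \cdot 5^{3}\right)^{2}} \left(-227\right) = 426 + \frac{1}{\left(7 + 5 \cdot 125\right)^{2}} \left(-227\right) = 426 + \frac{1}{\left(7 + 625\right)^{2}} \left(-227\right) = 426 + \frac{1}{632^{2}} \left(-227\right) = 426 + \frac{1}{399424} \left(-227\right) = 426 - \frac{227}{399424} = \frac{170154397}{399424}$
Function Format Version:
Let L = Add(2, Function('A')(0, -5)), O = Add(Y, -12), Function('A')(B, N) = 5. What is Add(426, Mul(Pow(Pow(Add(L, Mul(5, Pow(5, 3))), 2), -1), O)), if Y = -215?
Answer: Rational(170154397, 399424) ≈ 426.00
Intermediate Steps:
O = -227 (O = Add(-215, -12) = -227)
L = 7 (L = Add(2, 5) = 7)
Add(426, Mul(Pow(Pow(Add(L, Mul(5, Pow(5, 3))), 2), -1), O)) = Add(426, Mul(Pow(Pow(Add(7, Mul(5, Pow(5, 3))), 2), -1), -227)) = Add(426, Mul(Pow(Pow(Add(7, Mul(5, 125)), 2), -1), -227)) = Add(426, Mul(Pow(Pow(Add(7, 625), 2), -1), -227)) = Add(426, Mul(Pow(Pow(632, 2), -1), -227)) = Add(426, Mul(Pow(399424, -1), -227)) = Add(426, Mul(Rational(1, 399424), -227)) = Add(426, Rational(-227, 399424)) = Rational(170154397, 399424)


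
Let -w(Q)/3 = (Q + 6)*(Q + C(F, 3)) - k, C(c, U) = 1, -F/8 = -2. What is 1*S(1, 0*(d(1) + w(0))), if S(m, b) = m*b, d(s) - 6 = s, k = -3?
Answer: 0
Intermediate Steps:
F = 16 (F = -8*(-2) = 16)
w(Q) = -9 - 3*(1 + Q)*(6 + Q) (w(Q) = -3*((Q + 6)*(Q + 1) - 1*(-3)) = -3*((6 + Q)*(1 + Q) + 3) = -3*((1 + Q)*(6 + Q) + 3) = -3*(3 + (1 + Q)*(6 + Q)) = -9 - 3*(1 + Q)*(6 + Q))
d(s) = 6 + s
S(m, b) = b*m
1*S(1, 0*(d(1) + w(0))) = 1*((0*((6 + 1) + (-27 - 21*0 - 3*0**2)))*1) = 1*((0*(7 + (-27 + 0 - 3*0)))*1) = 1*((0*(7 + (-27 + 0 + 0)))*1) = 1*((0*(7 - 27))*1) = 1*((0*(-20))*1) = 1*(0*1) = 1*0 = 0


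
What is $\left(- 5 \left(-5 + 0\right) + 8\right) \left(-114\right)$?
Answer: $-3762$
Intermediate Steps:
$\left(- 5 \left(-5 + 0\right) + 8\right) \left(-114\right) = \left(\left(-5\right) \left(-5\right) + 8\right) \left(-114\right) = \left(25 + 8\right) \left(-114\right) = 33 \left(-114\right) = -3762$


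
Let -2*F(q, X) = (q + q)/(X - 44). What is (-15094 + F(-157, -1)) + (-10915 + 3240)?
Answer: -1024762/45 ≈ -22773.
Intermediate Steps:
F(q, X) = -q/(-44 + X) (F(q, X) = -(q + q)/(2*(X - 44)) = -2*q/(2*(-44 + X)) = -q/(-44 + X))
(-15094 + F(-157, -1)) + (-10915 + 3240) = (-15094 - 1*(-157)/(-44 - 1)) + (-10915 + 3240) = (-15094 - 1*(-157)/(-45)) - 7675 = (-15094 - 1*(-157)*(-1/45)) - 7675 = (-15094 - 157/45) - 7675 = -679387/45 - 7675 = -1024762/45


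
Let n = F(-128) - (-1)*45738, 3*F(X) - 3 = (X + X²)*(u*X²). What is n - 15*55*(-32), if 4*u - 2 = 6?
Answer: 532893025/3 ≈ 1.7763e+8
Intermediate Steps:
u = 2 (u = ½ + (¼)*6 = ½ + 3/2 = 2)
F(X) = 1 + 2*X²*(X + X²)/3 (F(X) = 1 + ((X + X²)*(2*X²))/3 = 1 + (2*X²*(X + X²))/3 = 1 + 2*X²*(X + X²)/3)
n = 532813825/3 (n = (1 + (⅔)*(-128)³ + (⅔)*(-128)⁴) - (-1)*45738 = (1 + (⅔)*(-2097152) + (⅔)*268435456) - 1*(-45738) = (1 - 4194304/3 + 536870912/3) + 45738 = 532676611/3 + 45738 = 532813825/3 ≈ 1.7760e+8)
n - 15*55*(-32) = 532813825/3 - 15*55*(-32) = 532813825/3 - 825*(-32) = 532813825/3 - 1*(-26400) = 532813825/3 + 26400 = 532893025/3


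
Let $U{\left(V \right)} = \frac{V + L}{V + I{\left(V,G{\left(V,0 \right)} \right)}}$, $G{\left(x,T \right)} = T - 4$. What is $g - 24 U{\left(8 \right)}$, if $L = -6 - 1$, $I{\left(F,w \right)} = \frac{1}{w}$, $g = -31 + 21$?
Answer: $- \frac{406}{31} \approx -13.097$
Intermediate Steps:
$g = -10$
$G{\left(x,T \right)} = -4 + T$ ($G{\left(x,T \right)} = T - 4 = -4 + T$)
$L = -7$
$U{\left(V \right)} = \frac{-7 + V}{- \frac{1}{4} + V}$ ($U{\left(V \right)} = \frac{V - 7}{V + \frac{1}{-4 + 0}} = \frac{-7 + V}{V + \frac{1}{-4}} = \frac{-7 + V}{V - \frac{1}{4}} = \frac{-7 + V}{- \frac{1}{4} + V}$)
$g - 24 U{\left(8 \right)} = -10 - 24 \frac{4 \left(-7 + 8\right)}{-1 + 4 \cdot 8} = -10 - 24 \cdot 4 \frac{1}{-1 + 32} \cdot 1 = -10 - 24 \cdot 4 \cdot \frac{1}{31} \cdot 1 = -10 - \frac{96}{31} = - \frac{406}{31}$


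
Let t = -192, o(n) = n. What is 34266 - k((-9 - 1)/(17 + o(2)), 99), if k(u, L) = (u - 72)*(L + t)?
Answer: 522900/19 ≈ 27521.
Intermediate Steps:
k(u, L) = (-192 + L)*(-72 + u) (k(u, L) = (u - 72)*(L - 192) = (-72 + u)*(-192 + L) = (-192 + L)*(-72 + u))
34266 - k((-9 - 1)/(17 + o(2)), 99) = 34266 - (13824 - 192*(-9 - 1)/(17 + 2) - 72*99 + 99*((-9 - 1)/(17 + 2))) = 34266 - (13824 - (-1920)/19 - 7128 + 99*(-10/19)) = 34266 - (13824 - (-1920)/19 - 7128 + 99*(-10*1/19)) = 34266 - (13824 - 192*(-10/19) - 7128 + 99*(-10/19)) = 34266 - (13824 + 1920/19 - 7128 - 990/19) = 34266 - 1*128154/19 = 34266 - 128154/19 = 522900/19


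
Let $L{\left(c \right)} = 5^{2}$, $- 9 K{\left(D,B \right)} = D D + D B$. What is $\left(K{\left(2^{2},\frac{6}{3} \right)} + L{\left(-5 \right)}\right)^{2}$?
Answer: $\frac{4489}{9} \approx 498.78$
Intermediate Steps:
$K{\left(D,B \right)} = - \frac{D^{2}}{9} - \frac{B D}{9}$ ($K{\left(D,B \right)} = - \frac{D D + D B}{9} = - \frac{D^{2} + B D}{9} = - \frac{D^{2}}{9} - \frac{B D}{9}$)
$L{\left(c \right)} = 25$
$\left(K{\left(2^{2},\frac{6}{3} \right)} + L{\left(-5 \right)}\right)^{2} = \left(- \frac{2^{2} \left(\frac{6}{3} + 2^{2}\right)}{9} + 25\right)^{2} = \left(\left(- \frac{1}{9}\right) 4 \left(6 \cdot \frac{1}{3} + 4\right) + 25\right)^{2} = \left(\left(- \frac{1}{9}\right) 4 \left(2 + 4\right) + 25\right)^{2} = \left(\left(- \frac{1}{9}\right) 4 \cdot 6 + 25\right)^{2} = \left(- \frac{8}{3} + 25\right)^{2} = \left(\frac{67}{3}\right)^{2} = \frac{4489}{9}$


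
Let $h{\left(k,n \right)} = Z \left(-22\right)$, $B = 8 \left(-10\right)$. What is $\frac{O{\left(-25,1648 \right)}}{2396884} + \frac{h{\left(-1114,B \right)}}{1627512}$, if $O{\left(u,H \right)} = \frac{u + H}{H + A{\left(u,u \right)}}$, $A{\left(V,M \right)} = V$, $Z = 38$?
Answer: $- \frac{250270939}{487619684076} \approx -0.00051325$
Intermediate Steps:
$B = -80$
$h{\left(k,n \right)} = -836$ ($h{\left(k,n \right)} = 38 \left(-22\right) = -836$)
$O{\left(u,H \right)} = 1$ ($O{\left(u,H \right)} = \frac{u + H}{H + u} = \frac{H + u}{H + u} = 1$)
$\frac{O{\left(-25,1648 \right)}}{2396884} + \frac{h{\left(-1114,B \right)}}{1627512} = 1 \cdot \frac{1}{2396884} - \frac{836}{1627512} = 1 \cdot \frac{1}{2396884} - \frac{209}{406878} = \frac{1}{2396884} - \frac{209}{406878} = - \frac{250270939}{487619684076}$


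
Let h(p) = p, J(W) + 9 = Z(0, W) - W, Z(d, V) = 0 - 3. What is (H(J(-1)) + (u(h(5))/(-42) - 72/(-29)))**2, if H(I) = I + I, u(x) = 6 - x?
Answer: 566487601/1483524 ≈ 381.85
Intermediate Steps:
Z(d, V) = -3
J(W) = -12 - W (J(W) = -9 + (-3 - W) = -12 - W)
H(I) = 2*I
(H(J(-1)) + (u(h(5))/(-42) - 72/(-29)))**2 = (2*(-12 - 1*(-1)) + ((6 - 1*5)/(-42) - 72/(-29)))**2 = (2*(-12 + 1) + ((6 - 5)*(-1/42) - 72*(-1/29)))**2 = (2*(-11) + (1*(-1/42) + 72/29))**2 = (-22 + (-1/42 + 72/29))**2 = (-22 + 2995/1218)**2 = (-23801/1218)**2 = 566487601/1483524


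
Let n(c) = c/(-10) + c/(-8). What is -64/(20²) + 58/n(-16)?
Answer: 3589/225 ≈ 15.951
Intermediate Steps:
n(c) = -9*c/40 (n(c) = c*(-⅒) + c*(-⅛) = -c/10 - c/8 = -9*c/40)
-64/(20²) + 58/n(-16) = -64/(20²) + 58/((-9/40*(-16))) = -64/400 + 58/(18/5) = -64*1/400 + 58*(5/18) = -4/25 + 145/9 = 3589/225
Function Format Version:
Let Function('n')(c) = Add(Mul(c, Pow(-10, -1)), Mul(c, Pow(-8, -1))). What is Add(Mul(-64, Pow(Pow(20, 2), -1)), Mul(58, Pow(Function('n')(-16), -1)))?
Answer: Rational(3589, 225) ≈ 15.951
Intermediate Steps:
Function('n')(c) = Mul(Rational(-9, 40), c) (Function('n')(c) = Add(Mul(c, Rational(-1, 10)), Mul(c, Rational(-1, 8))) = Add(Mul(Rational(-1, 10), c), Mul(Rational(-1, 8), c)) = Mul(Rational(-9, 40), c))
Add(Mul(-64, Pow(Pow(20, 2), -1)), Mul(58, Pow(Function('n')(-16), -1))) = Add(Mul(-64, Pow(Pow(20, 2), -1)), Mul(58, Pow(Mul(Rational(-9, 40), -16), -1))) = Add(Mul(-64, Pow(400, -1)), Mul(58, Pow(Rational(18, 5), -1))) = Add(Mul(-64, Rational(1, 400)), Mul(58, Rational(5, 18))) = Add(Rational(-4, 25), Rational(145, 9)) = Rational(3589, 225)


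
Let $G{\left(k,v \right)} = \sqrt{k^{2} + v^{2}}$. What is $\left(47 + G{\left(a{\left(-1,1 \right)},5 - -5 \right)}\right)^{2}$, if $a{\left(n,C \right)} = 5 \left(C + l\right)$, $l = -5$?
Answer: $2709 + 940 \sqrt{5} \approx 4810.9$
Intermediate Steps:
$a{\left(n,C \right)} = -25 + 5 C$ ($a{\left(n,C \right)} = 5 \left(C - 5\right) = 5 \left(-5 + C\right) = -25 + 5 C$)
$\left(47 + G{\left(a{\left(-1,1 \right)},5 - -5 \right)}\right)^{2} = \left(47 + \sqrt{\left(-25 + 5 \cdot 1\right)^{2} + \left(5 - -5\right)^{2}}\right)^{2} = \left(47 + \sqrt{\left(-25 + 5\right)^{2} + \left(5 + 5\right)^{2}}\right)^{2} = \left(47 + \sqrt{\left(-20\right)^{2} + 10^{2}}\right)^{2} = \left(47 + \sqrt{400 + 100}\right)^{2} = \left(47 + \sqrt{500}\right)^{2} = \left(47 + 10 \sqrt{5}\right)^{2}$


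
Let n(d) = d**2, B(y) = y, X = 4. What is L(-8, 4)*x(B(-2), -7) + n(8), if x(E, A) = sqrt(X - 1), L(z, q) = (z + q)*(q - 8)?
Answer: 64 + 16*sqrt(3) ≈ 91.713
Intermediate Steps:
L(z, q) = (-8 + q)*(q + z) (L(z, q) = (q + z)*(-8 + q) = (-8 + q)*(q + z))
x(E, A) = sqrt(3) (x(E, A) = sqrt(4 - 1) = sqrt(3))
L(-8, 4)*x(B(-2), -7) + n(8) = (4**2 - 8*4 - 8*(-8) + 4*(-8))*sqrt(3) + 8**2 = (16 - 32 + 64 - 32)*sqrt(3) + 64 = 16*sqrt(3) + 64 = 64 + 16*sqrt(3)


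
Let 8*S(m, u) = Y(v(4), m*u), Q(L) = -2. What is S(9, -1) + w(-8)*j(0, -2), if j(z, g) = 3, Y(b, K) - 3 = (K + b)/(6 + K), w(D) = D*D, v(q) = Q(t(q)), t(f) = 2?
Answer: 1157/6 ≈ 192.83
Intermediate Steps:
v(q) = -2
w(D) = D²
Y(b, K) = 3 + (K + b)/(6 + K)
S(m, u) = (16 + 4*m*u)/(8*(6 + m*u)) (S(m, u) = ((18 - 2 + 4*(m*u))/(6 + m*u))/8 = ((18 - 2 + 4*m*u)/(6 + m*u))/8 = ((16 + 4*m*u)/(6 + m*u))/8 = (16 + 4*m*u)/(8*(6 + m*u)))
S(9, -1) + w(-8)*j(0, -2) = (4 + 9*(-1))/(2*(6 + 9*(-1))) + (-8)²*3 = (4 - 9)/(2*(6 - 9)) + 64*3 = (½)*(-5)/(-3) + 192 = (½)*(-⅓)*(-5) + 192 = ⅚ + 192 = 1157/6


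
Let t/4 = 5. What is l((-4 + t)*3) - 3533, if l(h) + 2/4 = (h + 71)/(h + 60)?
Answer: -381499/108 ≈ -3532.4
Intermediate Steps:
t = 20 (t = 4*5 = 20)
l(h) = -½ + (71 + h)/(60 + h) (l(h) = -½ + (h + 71)/(h + 60) = -½ + (71 + h)/(60 + h))
l((-4 + t)*3) - 3533 = (82 + (-4 + 20)*3)/(2*(60 + (-4 + 20)*3)) - 3533 = (82 + 16*3)/(2*(60 + 16*3)) - 3533 = (82 + 48)/(2*(60 + 48)) - 3533 = (½)*130/108 - 3533 = (½)*(1/108)*130 - 3533 = 65/108 - 3533 = -381499/108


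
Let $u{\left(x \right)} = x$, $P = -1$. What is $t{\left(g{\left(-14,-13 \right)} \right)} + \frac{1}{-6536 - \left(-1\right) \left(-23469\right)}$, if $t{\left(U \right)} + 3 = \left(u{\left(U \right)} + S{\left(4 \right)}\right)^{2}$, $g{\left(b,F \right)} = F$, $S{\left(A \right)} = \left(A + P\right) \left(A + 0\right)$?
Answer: $- \frac{60011}{30005} \approx -2.0$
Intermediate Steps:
$S{\left(A \right)} = A \left(-1 + A\right)$ ($S{\left(A \right)} = \left(A - 1\right) \left(A + 0\right) = \left(-1 + A\right) A = A \left(-1 + A\right)$)
$t{\left(U \right)} = -3 + \left(12 + U\right)^{2}$ ($t{\left(U \right)} = -3 + \left(U + 4 \left(-1 + 4\right)\right)^{2} = -3 + \left(U + 4 \cdot 3\right)^{2} = -3 + \left(U + 12\right)^{2} = -3 + \left(12 + U\right)^{2}$)
$t{\left(g{\left(-14,-13 \right)} \right)} + \frac{1}{-6536 - \left(-1\right) \left(-23469\right)} = \left(-3 + \left(12 - 13\right)^{2}\right) + \frac{1}{-6536 - \left(-1\right) \left(-23469\right)} = \left(-3 + \left(-1\right)^{2}\right) + \frac{1}{-6536 - 23469} = \left(-3 + 1\right) + \frac{1}{-6536 - 23469} = -2 + \frac{1}{-30005} = -2 - \frac{1}{30005} = - \frac{60011}{30005}$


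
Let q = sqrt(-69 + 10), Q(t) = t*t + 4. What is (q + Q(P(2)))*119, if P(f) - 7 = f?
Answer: 10115 + 119*I*sqrt(59) ≈ 10115.0 + 914.06*I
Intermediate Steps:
P(f) = 7 + f
Q(t) = 4 + t**2 (Q(t) = t**2 + 4 = 4 + t**2)
q = I*sqrt(59) (q = sqrt(-59) = I*sqrt(59) ≈ 7.6811*I)
(q + Q(P(2)))*119 = (I*sqrt(59) + (4 + (7 + 2)**2))*119 = (I*sqrt(59) + (4 + 9**2))*119 = (I*sqrt(59) + (4 + 81))*119 = (I*sqrt(59) + 85)*119 = (85 + I*sqrt(59))*119 = 10115 + 119*I*sqrt(59)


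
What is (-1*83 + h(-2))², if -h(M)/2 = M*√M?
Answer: 6857 - 664*I*√2 ≈ 6857.0 - 939.04*I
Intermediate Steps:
h(M) = -2*M^(3/2) (h(M) = -2*M*√M = -2*M^(3/2))
(-1*83 + h(-2))² = (-1*83 - (-4)*I*√2)² = (-83 - (-4)*I*√2)² = (-83 + 4*I*√2)²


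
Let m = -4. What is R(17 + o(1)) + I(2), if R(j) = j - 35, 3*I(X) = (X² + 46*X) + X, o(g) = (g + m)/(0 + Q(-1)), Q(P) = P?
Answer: 53/3 ≈ 17.667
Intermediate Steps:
o(g) = 4 - g (o(g) = (g - 4)/(0 - 1) = (-4 + g)/(-1) = (-4 + g)*(-1) = 4 - g)
I(X) = X²/3 + 47*X/3 (I(X) = ((X² + 46*X) + X)/3 = (X² + 47*X)/3 = X²/3 + 47*X/3)
R(j) = -35 + j
R(17 + o(1)) + I(2) = (-35 + (17 + (4 - 1*1))) + (⅓)*2*(47 + 2) = (-35 + (17 + (4 - 1))) + (⅓)*2*49 = (-35 + (17 + 3)) + 98/3 = (-35 + 20) + 98/3 = -15 + 98/3 = 53/3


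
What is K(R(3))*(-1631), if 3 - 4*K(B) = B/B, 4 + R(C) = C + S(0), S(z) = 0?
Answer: -1631/2 ≈ -815.50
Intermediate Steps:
R(C) = -4 + C (R(C) = -4 + (C + 0) = -4 + C)
K(B) = 1/2 (K(B) = 3/4 - B/(4*B) = 3/4 - 1/4*1 = 3/4 - 1/4 = 1/2)
K(R(3))*(-1631) = (1/2)*(-1631) = -1631/2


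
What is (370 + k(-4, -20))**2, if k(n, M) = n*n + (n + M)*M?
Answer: 749956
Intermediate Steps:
k(n, M) = n**2 + M*(M + n) (k(n, M) = n**2 + (M + n)*M = n**2 + M*(M + n))
(370 + k(-4, -20))**2 = (370 + ((-20)**2 + (-4)**2 - 20*(-4)))**2 = (370 + (400 + 16 + 80))**2 = (370 + 496)**2 = 866**2 = 749956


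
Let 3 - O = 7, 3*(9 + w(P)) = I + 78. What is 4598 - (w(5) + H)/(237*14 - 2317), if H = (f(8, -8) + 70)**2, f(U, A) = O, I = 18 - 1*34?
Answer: 13794691/3003 ≈ 4593.6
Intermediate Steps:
I = -16 (I = 18 - 34 = -16)
w(P) = 35/3 (w(P) = -9 + (-16 + 78)/3 = -9 + (1/3)*62 = -9 + 62/3 = 35/3)
O = -4 (O = 3 - 1*7 = 3 - 7 = -4)
f(U, A) = -4
H = 4356 (H = (-4 + 70)**2 = 66**2 = 4356)
4598 - (w(5) + H)/(237*14 - 2317) = 4598 - (35/3 + 4356)/(237*14 - 2317) = 4598 - 13103/(3*(3318 - 2317)) = 4598 - 13103/(3*1001) = 4598 - 1*13103/3003 = 4598 - 13103/3003 = 13794691/3003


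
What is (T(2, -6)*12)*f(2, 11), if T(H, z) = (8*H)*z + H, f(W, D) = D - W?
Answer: -10152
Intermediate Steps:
T(H, z) = H + 8*H*z (T(H, z) = 8*H*z + H = H + 8*H*z)
(T(2, -6)*12)*f(2, 11) = ((2*(1 + 8*(-6)))*12)*(11 - 1*2) = ((2*(1 - 48))*12)*(11 - 2) = ((2*(-47))*12)*9 = -94*12*9 = -1128*9 = -10152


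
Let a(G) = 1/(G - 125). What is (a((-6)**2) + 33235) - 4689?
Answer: 2540593/89 ≈ 28546.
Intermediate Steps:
a(G) = 1/(-125 + G)
(a((-6)**2) + 33235) - 4689 = (1/(-125 + (-6)**2) + 33235) - 4689 = (1/(-125 + 36) + 33235) - 4689 = (1/(-89) + 33235) - 4689 = (-1/89 + 33235) - 4689 = 2957914/89 - 4689 = 2540593/89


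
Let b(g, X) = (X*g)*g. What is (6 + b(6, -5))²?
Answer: 30276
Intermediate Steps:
b(g, X) = X*g²
(6 + b(6, -5))² = (6 - 5*6²)² = (6 - 5*36)² = (6 - 180)² = (-174)² = 30276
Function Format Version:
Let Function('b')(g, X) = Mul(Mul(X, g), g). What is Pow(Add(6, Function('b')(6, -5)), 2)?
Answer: 30276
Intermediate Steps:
Function('b')(g, X) = Mul(X, Pow(g, 2))
Pow(Add(6, Function('b')(6, -5)), 2) = Pow(Add(6, Mul(-5, Pow(6, 2))), 2) = Pow(Add(6, Mul(-5, 36)), 2) = Pow(Add(6, -180), 2) = Pow(-174, 2) = 30276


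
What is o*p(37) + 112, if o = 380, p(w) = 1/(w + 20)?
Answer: 356/3 ≈ 118.67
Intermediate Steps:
p(w) = 1/(20 + w)
o*p(37) + 112 = 380/(20 + 37) + 112 = 380/57 + 112 = 380*(1/57) + 112 = 20/3 + 112 = 356/3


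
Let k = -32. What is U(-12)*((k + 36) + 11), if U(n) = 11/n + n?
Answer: -775/4 ≈ -193.75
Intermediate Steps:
U(n) = n + 11/n
U(-12)*((k + 36) + 11) = (-12 + 11/(-12))*((-32 + 36) + 11) = (-12 + 11*(-1/12))*(4 + 11) = (-12 - 11/12)*15 = -155/12*15 = -775/4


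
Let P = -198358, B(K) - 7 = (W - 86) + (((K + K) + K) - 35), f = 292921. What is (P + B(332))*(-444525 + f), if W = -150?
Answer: 29960892104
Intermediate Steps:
B(K) = -264 + 3*K (B(K) = 7 + ((-150 - 86) + (((K + K) + K) - 35)) = 7 + (-236 + ((2*K + K) - 35)) = 7 + (-236 + (3*K - 35)) = 7 + (-236 + (-35 + 3*K)) = 7 + (-271 + 3*K) = -264 + 3*K)
(P + B(332))*(-444525 + f) = (-198358 + (-264 + 3*332))*(-444525 + 292921) = (-198358 + (-264 + 996))*(-151604) = (-198358 + 732)*(-151604) = -197626*(-151604) = 29960892104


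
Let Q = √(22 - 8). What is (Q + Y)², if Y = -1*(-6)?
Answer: (6 + √14)² ≈ 94.900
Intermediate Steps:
Y = 6
Q = √14 ≈ 3.7417
(Q + Y)² = (√14 + 6)² = (6 + √14)²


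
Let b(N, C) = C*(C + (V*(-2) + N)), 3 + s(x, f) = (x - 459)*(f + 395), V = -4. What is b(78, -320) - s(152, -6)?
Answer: 194306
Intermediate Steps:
s(x, f) = -3 + (-459 + x)*(395 + f) (s(x, f) = -3 + (x - 459)*(f + 395) = -3 + (-459 + x)*(395 + f))
b(N, C) = C*(8 + C + N) (b(N, C) = C*(C + (-4*(-2) + N)) = C*(C + (8 + N)) = C*(8 + C + N))
b(78, -320) - s(152, -6) = -320*(8 - 320 + 78) - (-181308 - 459*(-6) + 395*152 - 6*152) = -320*(-234) - (-181308 + 2754 + 60040 - 912) = 74880 - 1*(-119426) = 74880 + 119426 = 194306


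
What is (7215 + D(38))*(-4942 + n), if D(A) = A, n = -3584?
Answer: -61839078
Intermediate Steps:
(7215 + D(38))*(-4942 + n) = (7215 + 38)*(-4942 - 3584) = 7253*(-8526) = -61839078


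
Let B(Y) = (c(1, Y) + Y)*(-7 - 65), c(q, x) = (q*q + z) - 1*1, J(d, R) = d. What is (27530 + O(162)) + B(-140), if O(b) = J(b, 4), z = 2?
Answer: 37628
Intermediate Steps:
O(b) = b
c(q, x) = 1 + q**2 (c(q, x) = (q*q + 2) - 1*1 = (q**2 + 2) - 1 = (2 + q**2) - 1 = 1 + q**2)
B(Y) = -144 - 72*Y (B(Y) = ((1 + 1**2) + Y)*(-7 - 65) = ((1 + 1) + Y)*(-72) = (2 + Y)*(-72) = -144 - 72*Y)
(27530 + O(162)) + B(-140) = (27530 + 162) + (-144 - 72*(-140)) = 27692 + (-144 + 10080) = 27692 + 9936 = 37628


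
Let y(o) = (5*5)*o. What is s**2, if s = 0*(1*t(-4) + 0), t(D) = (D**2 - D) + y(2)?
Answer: 0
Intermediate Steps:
y(o) = 25*o
t(D) = 50 + D**2 - D (t(D) = (D**2 - D) + 25*2 = (D**2 - D) + 50 = 50 + D**2 - D)
s = 0 (s = 0*(1*(50 + (-4)**2 - 1*(-4)) + 0) = 0*(1*(50 + 16 + 4) + 0) = 0*(1*70 + 0) = 0*(70 + 0) = 0*70 = 0)
s**2 = 0**2 = 0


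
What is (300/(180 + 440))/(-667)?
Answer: -15/20677 ≈ -0.00072544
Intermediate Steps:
(300/(180 + 440))/(-667) = (300/620)*(-1/667) = (300*(1/620))*(-1/667) = (15/31)*(-1/667) = -15/20677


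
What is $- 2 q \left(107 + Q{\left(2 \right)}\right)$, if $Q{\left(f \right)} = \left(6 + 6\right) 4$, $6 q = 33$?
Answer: $-1705$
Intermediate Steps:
$q = \frac{11}{2}$ ($q = \frac{1}{6} \cdot 33 = \frac{11}{2} \approx 5.5$)
$Q{\left(f \right)} = 48$ ($Q{\left(f \right)} = 12 \cdot 4 = 48$)
$- 2 q \left(107 + Q{\left(2 \right)}\right) = \left(-2\right) \frac{11}{2} \left(107 + 48\right) = \left(-11\right) 155 = -1705$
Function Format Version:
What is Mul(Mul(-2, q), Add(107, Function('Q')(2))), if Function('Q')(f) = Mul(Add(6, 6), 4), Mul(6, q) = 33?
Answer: -1705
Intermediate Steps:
q = Rational(11, 2) (q = Mul(Rational(1, 6), 33) = Rational(11, 2) ≈ 5.5000)
Function('Q')(f) = 48 (Function('Q')(f) = Mul(12, 4) = 48)
Mul(Mul(-2, q), Add(107, Function('Q')(2))) = Mul(Mul(-2, Rational(11, 2)), Add(107, 48)) = Mul(-11, 155) = -1705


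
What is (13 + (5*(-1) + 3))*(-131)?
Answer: -1441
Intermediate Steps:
(13 + (5*(-1) + 3))*(-131) = (13 + (-5 + 3))*(-131) = (13 - 2)*(-131) = 11*(-131) = -1441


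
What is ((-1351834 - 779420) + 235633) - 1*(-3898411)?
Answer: 2002790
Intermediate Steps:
((-1351834 - 779420) + 235633) - 1*(-3898411) = (-2131254 + 235633) + 3898411 = -1895621 + 3898411 = 2002790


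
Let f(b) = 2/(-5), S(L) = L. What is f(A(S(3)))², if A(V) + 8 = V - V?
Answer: 4/25 ≈ 0.16000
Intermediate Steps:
A(V) = -8 (A(V) = -8 + (V - V) = -8 + 0 = -8)
f(b) = -⅖ (f(b) = 2*(-⅕) = -⅖)
f(A(S(3)))² = (-⅖)² = 4/25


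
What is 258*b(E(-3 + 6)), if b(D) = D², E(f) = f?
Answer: 2322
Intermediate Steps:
258*b(E(-3 + 6)) = 258*(-3 + 6)² = 258*3² = 258*9 = 2322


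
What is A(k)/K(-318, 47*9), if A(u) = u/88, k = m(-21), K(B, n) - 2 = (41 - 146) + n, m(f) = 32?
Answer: 1/880 ≈ 0.0011364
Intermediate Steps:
K(B, n) = -103 + n (K(B, n) = 2 + ((41 - 146) + n) = 2 + (-105 + n) = -103 + n)
k = 32
A(u) = u/88 (A(u) = u*(1/88) = u/88)
A(k)/K(-318, 47*9) = ((1/88)*32)/(-103 + 47*9) = 4/(11*(-103 + 423)) = (4/11)/320 = (4/11)*(1/320) = 1/880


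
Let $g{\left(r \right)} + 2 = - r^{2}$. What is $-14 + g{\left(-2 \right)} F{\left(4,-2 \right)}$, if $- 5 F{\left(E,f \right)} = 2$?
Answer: $- \frac{58}{5} \approx -11.6$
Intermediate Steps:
$F{\left(E,f \right)} = - \frac{2}{5}$ ($F{\left(E,f \right)} = \left(- \frac{1}{5}\right) 2 = - \frac{2}{5}$)
$g{\left(r \right)} = -2 - r^{2}$
$-14 + g{\left(-2 \right)} F{\left(4,-2 \right)} = -14 + \left(-2 - \left(-2\right)^{2}\right) \left(- \frac{2}{5}\right) = -14 + \left(-2 - 4\right) \left(- \frac{2}{5}\right) = -14 - - \frac{12}{5} = -14 + \frac{12}{5} = - \frac{58}{5}$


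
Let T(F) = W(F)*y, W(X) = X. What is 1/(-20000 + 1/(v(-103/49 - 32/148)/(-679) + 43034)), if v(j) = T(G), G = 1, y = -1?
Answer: -29220087/584401739321 ≈ -5.0000e-5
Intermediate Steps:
T(F) = -F (T(F) = F*(-1) = -F)
v(j) = -1 (v(j) = -1*1 = -1)
1/(-20000 + 1/(v(-103/49 - 32/148)/(-679) + 43034)) = 1/(-20000 + 1/(-1/(-679) + 43034)) = 1/(-20000 + 1/(-1*(-1/679) + 43034)) = 1/(-20000 + 1/(1/679 + 43034)) = 1/(-20000 + 1/(29220087/679)) = 1/(-20000 + 679/29220087) = 1/(-584401739321/29220087) = -29220087/584401739321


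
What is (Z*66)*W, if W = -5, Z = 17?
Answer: -5610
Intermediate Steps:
(Z*66)*W = (17*66)*(-5) = 1122*(-5) = -5610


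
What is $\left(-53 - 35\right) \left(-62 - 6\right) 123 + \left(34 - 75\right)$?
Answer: $735991$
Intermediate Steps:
$\left(-53 - 35\right) \left(-62 - 6\right) 123 + \left(34 - 75\right) = \left(-88\right) \left(-68\right) 123 + \left(34 - 75\right) = 5984 \cdot 123 - 41 = 736032 - 41 = 735991$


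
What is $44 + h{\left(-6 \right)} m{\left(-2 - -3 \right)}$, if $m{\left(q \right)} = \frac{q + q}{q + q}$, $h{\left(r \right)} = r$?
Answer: $38$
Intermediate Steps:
$m{\left(q \right)} = 1$ ($m{\left(q \right)} = \frac{2 q}{2 q} = 2 q \frac{1}{2 q} = 1$)
$44 + h{\left(-6 \right)} m{\left(-2 - -3 \right)} = 44 - 6 = 38$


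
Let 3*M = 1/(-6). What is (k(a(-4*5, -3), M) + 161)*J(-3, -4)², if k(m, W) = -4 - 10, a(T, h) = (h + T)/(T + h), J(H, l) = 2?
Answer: 588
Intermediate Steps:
a(T, h) = 1 (a(T, h) = (T + h)/(T + h) = 1)
M = -1/18 (M = (⅓)/(-6) = (⅓)*(-⅙) = -1/18 ≈ -0.055556)
k(m, W) = -14
(k(a(-4*5, -3), M) + 161)*J(-3, -4)² = (-14 + 161)*2² = 147*4 = 588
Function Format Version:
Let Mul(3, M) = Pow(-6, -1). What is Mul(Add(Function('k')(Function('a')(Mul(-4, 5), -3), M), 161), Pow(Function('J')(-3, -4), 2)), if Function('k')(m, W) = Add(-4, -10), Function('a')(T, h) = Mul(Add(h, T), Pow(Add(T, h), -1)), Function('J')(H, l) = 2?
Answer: 588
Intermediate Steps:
Function('a')(T, h) = 1 (Function('a')(T, h) = Mul(Add(T, h), Pow(Add(T, h), -1)) = 1)
M = Rational(-1, 18) (M = Mul(Rational(1, 3), Pow(-6, -1)) = Mul(Rational(1, 3), Rational(-1, 6)) = Rational(-1, 18) ≈ -0.055556)
Function('k')(m, W) = -14
Mul(Add(Function('k')(Function('a')(Mul(-4, 5), -3), M), 161), Pow(Function('J')(-3, -4), 2)) = Mul(Add(-14, 161), Pow(2, 2)) = Mul(147, 4) = 588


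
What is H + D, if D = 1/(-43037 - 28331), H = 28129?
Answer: 2007510471/71368 ≈ 28129.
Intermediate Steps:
D = -1/71368 (D = 1/(-71368) = -1/71368 ≈ -1.4012e-5)
H + D = 28129 - 1/71368 = 2007510471/71368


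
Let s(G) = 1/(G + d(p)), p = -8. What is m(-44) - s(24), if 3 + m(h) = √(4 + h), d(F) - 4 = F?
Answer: -61/20 + 2*I*√10 ≈ -3.05 + 6.3246*I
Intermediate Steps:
d(F) = 4 + F
m(h) = -3 + √(4 + h)
s(G) = 1/(-4 + G) (s(G) = 1/(G + (4 - 8)) = 1/(G - 4) = 1/(-4 + G))
m(-44) - s(24) = (-3 + √(4 - 44)) - 1/(-4 + 24) = (-3 + √(-40)) - 1/20 = (-3 + 2*I*√10) - 1*1/20 = (-3 + 2*I*√10) - 1/20 = -61/20 + 2*I*√10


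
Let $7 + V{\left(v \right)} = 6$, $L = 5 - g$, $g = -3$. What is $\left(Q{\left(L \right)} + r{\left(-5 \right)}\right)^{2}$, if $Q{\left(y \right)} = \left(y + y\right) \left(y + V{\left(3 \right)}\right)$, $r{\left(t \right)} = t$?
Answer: $11449$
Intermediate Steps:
$L = 8$ ($L = 5 - -3 = 5 + 3 = 8$)
$V{\left(v \right)} = -1$ ($V{\left(v \right)} = -7 + 6 = -1$)
$Q{\left(y \right)} = 2 y \left(-1 + y\right)$ ($Q{\left(y \right)} = \left(y + y\right) \left(y - 1\right) = 2 y \left(-1 + y\right)$)
$\left(Q{\left(L \right)} + r{\left(-5 \right)}\right)^{2} = \left(2 \cdot 8 \left(-1 + 8\right) - 5\right)^{2} = \left(2 \cdot 8 \cdot 7 - 5\right)^{2} = \left(112 - 5\right)^{2} = 107^{2} = 11449$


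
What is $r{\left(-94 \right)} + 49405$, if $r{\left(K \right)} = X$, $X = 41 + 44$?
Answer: $49490$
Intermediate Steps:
$X = 85$
$r{\left(K \right)} = 85$
$r{\left(-94 \right)} + 49405 = 85 + 49405 = 49490$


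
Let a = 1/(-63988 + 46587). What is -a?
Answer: 1/17401 ≈ 5.7468e-5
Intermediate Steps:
a = -1/17401 (a = 1/(-17401) = -1/17401 ≈ -5.7468e-5)
-a = -1*(-1/17401) = 1/17401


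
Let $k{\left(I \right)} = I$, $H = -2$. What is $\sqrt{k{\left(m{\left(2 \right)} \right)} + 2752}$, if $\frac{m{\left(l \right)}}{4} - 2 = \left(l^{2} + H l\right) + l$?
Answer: $4 \sqrt{173} \approx 52.612$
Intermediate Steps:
$m{\left(l \right)} = 8 - 4 l + 4 l^{2}$ ($m{\left(l \right)} = 8 + 4 \left(\left(l^{2} - 2 l\right) + l\right) = 8 + 4 \left(l^{2} - l\right) = 8 + \left(- 4 l + 4 l^{2}\right) = 8 - 4 l + 4 l^{2}$)
$\sqrt{k{\left(m{\left(2 \right)} \right)} + 2752} = \sqrt{\left(8 - 8 + 4 \cdot 2^{2}\right) + 2752} = \sqrt{\left(8 - 8 + 4 \cdot 4\right) + 2752} = \sqrt{\left(8 - 8 + 16\right) + 2752} = \sqrt{16 + 2752} = \sqrt{2768} = 4 \sqrt{173}$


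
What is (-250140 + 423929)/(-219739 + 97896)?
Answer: -173789/121843 ≈ -1.4263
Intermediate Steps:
(-250140 + 423929)/(-219739 + 97896) = 173789/(-121843) = 173789*(-1/121843) = -173789/121843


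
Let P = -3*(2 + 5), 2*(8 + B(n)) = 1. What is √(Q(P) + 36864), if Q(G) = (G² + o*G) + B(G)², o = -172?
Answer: √163893/2 ≈ 202.42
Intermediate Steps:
B(n) = -15/2 (B(n) = -8 + (½)*1 = -8 + ½ = -15/2)
P = -21 (P = -3*7 = -21)
Q(G) = 225/4 + G² - 172*G (Q(G) = (G² - 172*G) + (-15/2)² = (G² - 172*G) + 225/4 = 225/4 + G² - 172*G)
√(Q(P) + 36864) = √((225/4 + (-21)² - 172*(-21)) + 36864) = √((225/4 + 441 + 3612) + 36864) = √(16437/4 + 36864) = √(163893/4) = √163893/2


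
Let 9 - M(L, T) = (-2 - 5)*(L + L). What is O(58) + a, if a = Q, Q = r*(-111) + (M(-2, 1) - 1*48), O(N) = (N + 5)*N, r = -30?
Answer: 6917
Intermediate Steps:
M(L, T) = 9 + 14*L (M(L, T) = 9 - (-2 - 5)*(L + L) = 9 - (-7)*2*L = 9 - (-14)*L = 9 + 14*L)
O(N) = N*(5 + N) (O(N) = (5 + N)*N = N*(5 + N))
Q = 3263 (Q = -30*(-111) + ((9 + 14*(-2)) - 1*48) = 3330 + ((9 - 28) - 48) = 3330 + (-19 - 48) = 3330 - 67 = 3263)
a = 3263
O(58) + a = 58*(5 + 58) + 3263 = 58*63 + 3263 = 3654 + 3263 = 6917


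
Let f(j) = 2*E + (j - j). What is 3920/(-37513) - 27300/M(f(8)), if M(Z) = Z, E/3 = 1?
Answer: -24384010/5359 ≈ -4550.1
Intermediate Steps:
E = 3 (E = 3*1 = 3)
f(j) = 6 (f(j) = 2*3 + (j - j) = 6 + 0 = 6)
3920/(-37513) - 27300/M(f(8)) = 3920/(-37513) - 27300/6 = 3920*(-1/37513) - 27300*1/6 = -560/5359 - 4550 = -24384010/5359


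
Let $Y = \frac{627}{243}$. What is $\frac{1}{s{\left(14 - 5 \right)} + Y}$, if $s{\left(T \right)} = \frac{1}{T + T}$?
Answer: $\frac{162}{427} \approx 0.37939$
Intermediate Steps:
$s{\left(T \right)} = \frac{1}{2 T}$
$Y = \frac{209}{81}$ ($Y = 627 \cdot \frac{1}{243} = \frac{209}{81} \approx 2.5802$)
$\frac{1}{s{\left(14 - 5 \right)} + Y} = \frac{1}{\frac{1}{2 \left(14 - 5\right)} + \frac{209}{81}} = \frac{1}{\frac{1}{2 \cdot 9} + \frac{209}{81}} = \frac{1}{\frac{1}{2} \cdot \frac{1}{9} + \frac{209}{81}} = \frac{1}{\frac{1}{18} + \frac{209}{81}} = \frac{1}{\frac{427}{162}} = \frac{162}{427}$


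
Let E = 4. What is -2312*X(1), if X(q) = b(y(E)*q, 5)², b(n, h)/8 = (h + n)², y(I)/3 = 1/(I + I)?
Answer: -988033489/8 ≈ -1.2350e+8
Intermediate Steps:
y(I) = 3/(2*I) (y(I) = 3/(I + I) = 3/((2*I)) = 3*(1/(2*I)) = 3/(2*I))
b(n, h) = 8*(h + n)²
X(q) = 64*(5 + 3*q/8)⁴ (X(q) = (8*(5 + ((3/2)/4)*q)²)² = (8*(5 + ((3/2)*(¼))*q)²)² = (8*(5 + 3*q/8)²)² = 64*(5 + 3*q/8)⁴)
-2312*X(1) = -289*(40 + 3*1)⁴/8 = -289*(40 + 3)⁴/8 = -289*43⁴/8 = -289*3418801/8 = -2312*3418801/64 = -988033489/8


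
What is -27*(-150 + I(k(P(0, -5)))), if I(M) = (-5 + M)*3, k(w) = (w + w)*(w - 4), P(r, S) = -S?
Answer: 3645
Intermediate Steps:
k(w) = 2*w*(-4 + w) (k(w) = (2*w)*(-4 + w) = 2*w*(-4 + w))
I(M) = -15 + 3*M
-27*(-150 + I(k(P(0, -5)))) = -27*(-150 + (-15 + 3*(2*(-1*(-5))*(-4 - 1*(-5))))) = -27*(-150 + (-15 + 3*(2*5*(-4 + 5)))) = -27*(-150 + (-15 + 3*(2*5*1))) = -27*(-150 + (-15 + 3*10)) = -27*(-150 + (-15 + 30)) = -27*(-150 + 15) = -27*(-135) = 3645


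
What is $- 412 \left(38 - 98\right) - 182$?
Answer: $24538$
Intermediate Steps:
$- 412 \left(38 - 98\right) - 182 = \left(-412\right) \left(-60\right) - 182 = 24720 - 182 = 24538$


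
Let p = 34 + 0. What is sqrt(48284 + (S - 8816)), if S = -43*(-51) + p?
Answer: sqrt(41695) ≈ 204.19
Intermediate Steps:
p = 34
S = 2227 (S = -43*(-51) + 34 = 2193 + 34 = 2227)
sqrt(48284 + (S - 8816)) = sqrt(48284 + (2227 - 8816)) = sqrt(48284 - 6589) = sqrt(41695)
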